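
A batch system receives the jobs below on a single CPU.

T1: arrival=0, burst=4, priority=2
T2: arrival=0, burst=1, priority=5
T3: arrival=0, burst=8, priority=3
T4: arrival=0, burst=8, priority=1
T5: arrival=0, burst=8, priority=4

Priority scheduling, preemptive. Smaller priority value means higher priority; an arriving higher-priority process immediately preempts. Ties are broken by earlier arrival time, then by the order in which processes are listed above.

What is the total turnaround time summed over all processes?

97

Timeline: | T4 0-8 | T1 8-12 | T3 12-20 | T5 20-28 | T2 28-29 |
Completion: T1=12  T2=29  T3=20  T4=8  T5=28
Turnaround (C−A): T1=12  T2=29  T3=20  T4=8  T5=28
Turnaround = completion − arrival: T1=12, T2=29, T3=20, T4=8, T5=28
Total turnaround = 12 + 29 + 20 + 8 + 28 = 97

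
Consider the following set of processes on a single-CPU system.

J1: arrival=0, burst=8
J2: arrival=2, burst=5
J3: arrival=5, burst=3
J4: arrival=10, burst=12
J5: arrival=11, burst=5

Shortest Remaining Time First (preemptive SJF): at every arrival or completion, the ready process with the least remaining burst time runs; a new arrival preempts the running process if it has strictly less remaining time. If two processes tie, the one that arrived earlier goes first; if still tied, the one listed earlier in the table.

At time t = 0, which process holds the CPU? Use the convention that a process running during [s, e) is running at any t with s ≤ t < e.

Schedule: | J1 0-2 | J2 2-7 | J3 7-10 | J1 10-16 | J5 16-21 | J4 21-33 |
Completion: J1=16  J2=7  J3=10  J4=33  J5=21
Turnaround (C−A): J1=16  J2=5  J3=5  J4=23  J5=10

J1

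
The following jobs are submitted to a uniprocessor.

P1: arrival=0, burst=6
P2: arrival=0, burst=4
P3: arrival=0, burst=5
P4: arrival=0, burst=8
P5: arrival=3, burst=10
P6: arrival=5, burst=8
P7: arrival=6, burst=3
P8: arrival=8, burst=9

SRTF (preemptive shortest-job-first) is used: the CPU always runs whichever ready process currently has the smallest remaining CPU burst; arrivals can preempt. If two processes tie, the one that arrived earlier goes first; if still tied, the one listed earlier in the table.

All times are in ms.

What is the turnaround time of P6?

29

Timeline: | P2 0-4 | P3 4-9 | P7 9-12 | P1 12-18 | P4 18-26 | P6 26-34 | P8 34-43 | P5 43-53 |
Completion: P1=18  P2=4  P3=9  P4=26  P5=53  P6=34  P7=12  P8=43
Turnaround (C−A): P1=18  P2=4  P3=9  P4=26  P5=50  P6=29  P7=6  P8=35
Turnaround(P6) = completion − arrival = 34 − 5 = 29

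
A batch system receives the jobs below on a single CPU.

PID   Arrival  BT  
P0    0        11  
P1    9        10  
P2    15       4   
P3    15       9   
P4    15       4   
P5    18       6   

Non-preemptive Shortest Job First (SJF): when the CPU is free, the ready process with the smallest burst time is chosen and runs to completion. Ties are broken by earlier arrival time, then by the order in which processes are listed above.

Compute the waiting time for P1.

2

Timeline: | P0 0-11 | P1 11-21 | P2 21-25 | P4 25-29 | P5 29-35 | P3 35-44 |
Completion: P0=11  P1=21  P2=25  P3=44  P4=29  P5=35
Turnaround (C−A): P0=11  P1=12  P2=10  P3=29  P4=14  P5=17
Waiting(P1) = turnaround − burst = 12 − 10 = 2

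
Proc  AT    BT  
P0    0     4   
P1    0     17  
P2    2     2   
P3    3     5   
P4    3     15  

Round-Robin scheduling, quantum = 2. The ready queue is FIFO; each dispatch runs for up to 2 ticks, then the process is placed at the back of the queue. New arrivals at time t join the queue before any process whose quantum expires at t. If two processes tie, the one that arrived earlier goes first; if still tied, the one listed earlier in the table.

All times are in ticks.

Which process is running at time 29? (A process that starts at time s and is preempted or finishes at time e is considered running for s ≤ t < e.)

Schedule: | P0 0-2 | P1 2-4 | P2 4-6 | P0 6-8 | P3 8-10 | P4 10-12 | P1 12-14 | P3 14-16 | P4 16-18 | P1 18-20 | P3 20-21 | P4 21-23 | P1 23-25 | P4 25-27 | P1 27-29 | P4 29-31 | P1 31-33 | P4 33-35 | P1 35-37 | P4 37-39 | P1 39-41 | P4 41-42 | P1 42-43 |
Completion: P0=8  P1=43  P2=6  P3=21  P4=42

P4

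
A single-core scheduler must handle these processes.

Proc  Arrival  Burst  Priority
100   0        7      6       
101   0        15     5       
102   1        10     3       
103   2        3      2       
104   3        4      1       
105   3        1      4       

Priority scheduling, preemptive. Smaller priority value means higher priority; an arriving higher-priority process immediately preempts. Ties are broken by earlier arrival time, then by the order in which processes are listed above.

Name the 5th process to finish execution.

101

Timeline: | 101 0-1 | 102 1-2 | 103 2-3 | 104 3-7 | 103 7-9 | 102 9-18 | 105 18-19 | 101 19-33 | 100 33-40 |
Completion: 100=40  101=33  102=18  103=9  104=7  105=19
Finish order: 104 → 103 → 102 → 105 → 101 → 100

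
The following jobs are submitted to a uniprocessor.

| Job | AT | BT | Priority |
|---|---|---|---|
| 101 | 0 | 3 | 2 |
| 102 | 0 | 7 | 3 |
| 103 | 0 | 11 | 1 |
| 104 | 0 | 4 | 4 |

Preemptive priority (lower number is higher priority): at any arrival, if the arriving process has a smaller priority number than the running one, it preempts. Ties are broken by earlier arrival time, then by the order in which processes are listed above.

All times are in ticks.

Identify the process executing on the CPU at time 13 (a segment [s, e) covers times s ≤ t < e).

101

Schedule: | 103 0-11 | 101 11-14 | 102 14-21 | 104 21-25 |
Completion: 101=14  102=21  103=11  104=25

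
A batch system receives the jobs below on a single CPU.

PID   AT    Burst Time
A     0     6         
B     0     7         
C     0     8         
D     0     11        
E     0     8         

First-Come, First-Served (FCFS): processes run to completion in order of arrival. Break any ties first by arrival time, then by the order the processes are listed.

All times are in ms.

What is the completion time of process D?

32

Schedule: | A 0-6 | B 6-13 | C 13-21 | D 21-32 | E 32-40 |
Completion: A=6  B=13  C=21  D=32  E=40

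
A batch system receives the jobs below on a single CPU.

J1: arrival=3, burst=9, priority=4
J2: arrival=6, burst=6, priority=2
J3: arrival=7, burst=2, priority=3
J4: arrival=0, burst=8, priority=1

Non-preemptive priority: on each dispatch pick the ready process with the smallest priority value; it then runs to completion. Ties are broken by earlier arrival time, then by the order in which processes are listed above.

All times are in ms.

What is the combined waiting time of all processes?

Gantt: | J4 0-8 | J2 8-14 | J3 14-16 | J1 16-25 |
Completion: J1=25  J2=14  J3=16  J4=8
Waiting = turnaround − burst: J1=13, J2=2, J3=7, J4=0
Total waiting = 13 + 2 + 7 + 0 = 22

22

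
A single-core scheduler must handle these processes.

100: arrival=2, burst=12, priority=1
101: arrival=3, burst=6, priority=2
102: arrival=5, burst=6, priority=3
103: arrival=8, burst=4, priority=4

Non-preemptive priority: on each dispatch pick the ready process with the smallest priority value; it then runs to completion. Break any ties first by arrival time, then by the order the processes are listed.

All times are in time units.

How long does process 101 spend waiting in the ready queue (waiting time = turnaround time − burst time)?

Schedule: | idle 0-2 | 100 2-14 | 101 14-20 | 102 20-26 | 103 26-30 |
Completion: 100=14  101=20  102=26  103=30
Turnaround (C−A): 100=12  101=17  102=21  103=22
Waiting(101) = turnaround − burst = 17 − 6 = 11

11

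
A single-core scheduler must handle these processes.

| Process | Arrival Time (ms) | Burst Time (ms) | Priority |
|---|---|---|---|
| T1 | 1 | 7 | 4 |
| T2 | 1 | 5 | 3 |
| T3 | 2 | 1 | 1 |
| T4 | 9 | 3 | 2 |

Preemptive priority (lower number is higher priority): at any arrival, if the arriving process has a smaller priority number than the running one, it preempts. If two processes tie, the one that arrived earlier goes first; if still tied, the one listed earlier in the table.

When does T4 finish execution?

12

Timeline: | idle 0-1 | T2 1-2 | T3 2-3 | T2 3-7 | T1 7-9 | T4 9-12 | T1 12-17 |
Completion: T1=17  T2=7  T3=3  T4=12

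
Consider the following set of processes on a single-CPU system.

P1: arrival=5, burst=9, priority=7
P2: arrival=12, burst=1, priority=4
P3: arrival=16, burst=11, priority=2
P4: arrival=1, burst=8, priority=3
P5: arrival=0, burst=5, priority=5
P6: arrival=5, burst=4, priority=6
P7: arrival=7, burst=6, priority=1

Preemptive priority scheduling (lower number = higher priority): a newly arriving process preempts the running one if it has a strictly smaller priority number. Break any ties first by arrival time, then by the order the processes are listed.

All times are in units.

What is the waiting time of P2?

3

Timeline: | P5 0-1 | P4 1-7 | P7 7-13 | P4 13-15 | P2 15-16 | P3 16-27 | P5 27-31 | P6 31-35 | P1 35-44 |
Completion: P1=44  P2=16  P3=27  P4=15  P5=31  P6=35  P7=13
Turnaround (C−A): P1=39  P2=4  P3=11  P4=14  P5=31  P6=30  P7=6
Waiting(P2) = turnaround − burst = 4 − 1 = 3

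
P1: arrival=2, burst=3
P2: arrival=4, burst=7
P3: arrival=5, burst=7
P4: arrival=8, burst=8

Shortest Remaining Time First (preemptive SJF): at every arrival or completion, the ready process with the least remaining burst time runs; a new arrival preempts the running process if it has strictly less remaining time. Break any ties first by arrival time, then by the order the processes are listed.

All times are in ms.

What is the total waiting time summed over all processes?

19

Gantt: | idle 0-2 | P1 2-5 | P2 5-12 | P3 12-19 | P4 19-27 |
Completion: P1=5  P2=12  P3=19  P4=27
Turnaround (C−A): P1=3  P2=8  P3=14  P4=19
Waiting = turnaround − burst: P1=0, P2=1, P3=7, P4=11
Total waiting = 0 + 1 + 7 + 11 = 19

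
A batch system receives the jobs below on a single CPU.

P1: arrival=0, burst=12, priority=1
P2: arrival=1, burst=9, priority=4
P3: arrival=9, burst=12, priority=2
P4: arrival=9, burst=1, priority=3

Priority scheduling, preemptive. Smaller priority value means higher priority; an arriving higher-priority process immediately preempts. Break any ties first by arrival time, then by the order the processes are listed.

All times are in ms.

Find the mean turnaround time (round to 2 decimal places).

19.00

Gantt: | P1 0-12 | P3 12-24 | P4 24-25 | P2 25-34 |
Completion: P1=12  P2=34  P3=24  P4=25
Turnaround (C−A): P1=12  P2=33  P3=15  P4=16
Turnaround times: P1=12, P2=33, P3=15, P4=16
Average turnaround = (12+33+15+16) / 4 = 76/4 = 19.00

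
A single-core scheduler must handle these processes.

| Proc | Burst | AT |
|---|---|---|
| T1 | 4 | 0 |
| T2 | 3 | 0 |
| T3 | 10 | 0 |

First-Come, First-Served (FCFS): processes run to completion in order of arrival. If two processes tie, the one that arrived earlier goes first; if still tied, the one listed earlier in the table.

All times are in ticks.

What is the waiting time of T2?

Gantt: | T1 0-4 | T2 4-7 | T3 7-17 |
Completion: T1=4  T2=7  T3=17
Waiting(T2) = turnaround − burst = 7 − 3 = 4

4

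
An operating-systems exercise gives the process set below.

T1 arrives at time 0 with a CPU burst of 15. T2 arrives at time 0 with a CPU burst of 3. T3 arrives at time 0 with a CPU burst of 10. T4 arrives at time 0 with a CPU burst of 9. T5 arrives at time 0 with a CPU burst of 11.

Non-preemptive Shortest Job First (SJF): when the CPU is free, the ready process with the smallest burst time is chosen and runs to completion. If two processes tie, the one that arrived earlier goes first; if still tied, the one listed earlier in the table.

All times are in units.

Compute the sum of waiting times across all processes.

70

Gantt: | T2 0-3 | T4 3-12 | T3 12-22 | T5 22-33 | T1 33-48 |
Completion: T1=48  T2=3  T3=22  T4=12  T5=33
Waiting = turnaround − burst: T1=33, T2=0, T3=12, T4=3, T5=22
Total waiting = 33 + 0 + 12 + 3 + 22 = 70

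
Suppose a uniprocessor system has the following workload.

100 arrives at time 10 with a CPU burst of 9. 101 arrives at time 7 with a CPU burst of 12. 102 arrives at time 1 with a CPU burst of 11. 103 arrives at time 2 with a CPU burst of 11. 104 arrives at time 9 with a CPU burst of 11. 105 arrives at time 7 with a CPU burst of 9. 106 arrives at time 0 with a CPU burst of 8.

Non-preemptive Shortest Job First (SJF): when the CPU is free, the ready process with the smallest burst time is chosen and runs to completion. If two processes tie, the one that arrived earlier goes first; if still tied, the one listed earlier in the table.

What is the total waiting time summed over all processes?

Schedule: | 106 0-8 | 105 8-17 | 100 17-26 | 102 26-37 | 103 37-48 | 104 48-59 | 101 59-71 |
Completion: 100=26  101=71  102=37  103=48  104=59  105=17  106=8
Waiting = turnaround − burst: 100=7, 101=52, 102=25, 103=35, 104=39, 105=1, 106=0
Total waiting = 7 + 52 + 25 + 35 + 39 + 1 + 0 = 159

159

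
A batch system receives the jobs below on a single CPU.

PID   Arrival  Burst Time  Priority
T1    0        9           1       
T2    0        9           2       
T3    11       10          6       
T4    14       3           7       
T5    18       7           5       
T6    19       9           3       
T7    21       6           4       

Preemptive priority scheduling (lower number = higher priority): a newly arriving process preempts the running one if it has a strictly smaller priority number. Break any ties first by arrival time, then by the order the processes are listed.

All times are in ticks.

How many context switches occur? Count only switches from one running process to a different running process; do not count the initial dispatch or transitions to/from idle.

Gantt: | T1 0-9 | T2 9-18 | T5 18-19 | T6 19-28 | T7 28-34 | T5 34-40 | T3 40-50 | T4 50-53 |
Completion: T1=9  T2=18  T3=50  T4=53  T5=40  T6=28  T7=34
Turnaround (C−A): T1=9  T2=18  T3=39  T4=39  T5=22  T6=9  T7=13

7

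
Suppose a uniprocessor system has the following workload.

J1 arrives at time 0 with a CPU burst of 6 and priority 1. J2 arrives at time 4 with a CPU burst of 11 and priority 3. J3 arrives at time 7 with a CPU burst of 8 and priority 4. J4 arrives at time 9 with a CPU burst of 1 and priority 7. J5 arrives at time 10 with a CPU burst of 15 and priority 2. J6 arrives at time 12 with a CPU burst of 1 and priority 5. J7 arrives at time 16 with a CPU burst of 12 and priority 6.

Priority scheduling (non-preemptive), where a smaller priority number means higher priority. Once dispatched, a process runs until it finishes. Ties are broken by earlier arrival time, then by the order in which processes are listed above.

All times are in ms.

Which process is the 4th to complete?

J3

Schedule: | J1 0-6 | J2 6-17 | J5 17-32 | J3 32-40 | J6 40-41 | J7 41-53 | J4 53-54 |
Completion: J1=6  J2=17  J3=40  J4=54  J5=32  J6=41  J7=53
Finish order: J1 → J2 → J5 → J3 → J6 → J7 → J4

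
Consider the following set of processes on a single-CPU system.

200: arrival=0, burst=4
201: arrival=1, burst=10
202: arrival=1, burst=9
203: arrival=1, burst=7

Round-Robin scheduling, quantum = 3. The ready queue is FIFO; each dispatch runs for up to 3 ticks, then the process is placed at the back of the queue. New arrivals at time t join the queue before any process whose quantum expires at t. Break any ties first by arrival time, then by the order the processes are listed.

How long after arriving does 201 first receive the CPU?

Gantt: | 200 0-3 | 201 3-6 | 202 6-9 | 203 9-12 | 200 12-13 | 201 13-16 | 202 16-19 | 203 19-22 | 201 22-25 | 202 25-28 | 203 28-29 | 201 29-30 |
Completion: 200=13  201=30  202=28  203=29
Response(201) = first start − arrival = 3 − 1 = 2

2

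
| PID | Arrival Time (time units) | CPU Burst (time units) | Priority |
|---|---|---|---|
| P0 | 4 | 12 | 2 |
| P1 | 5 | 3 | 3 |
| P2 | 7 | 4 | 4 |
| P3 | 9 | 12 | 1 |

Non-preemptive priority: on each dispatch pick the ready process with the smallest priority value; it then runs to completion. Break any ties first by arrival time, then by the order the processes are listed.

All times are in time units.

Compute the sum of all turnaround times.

Gantt: | idle 0-4 | P0 4-16 | P3 16-28 | P1 28-31 | P2 31-35 |
Completion: P0=16  P1=31  P2=35  P3=28
Turnaround = completion − arrival: P0=12, P1=26, P2=28, P3=19
Total turnaround = 12 + 26 + 28 + 19 = 85

85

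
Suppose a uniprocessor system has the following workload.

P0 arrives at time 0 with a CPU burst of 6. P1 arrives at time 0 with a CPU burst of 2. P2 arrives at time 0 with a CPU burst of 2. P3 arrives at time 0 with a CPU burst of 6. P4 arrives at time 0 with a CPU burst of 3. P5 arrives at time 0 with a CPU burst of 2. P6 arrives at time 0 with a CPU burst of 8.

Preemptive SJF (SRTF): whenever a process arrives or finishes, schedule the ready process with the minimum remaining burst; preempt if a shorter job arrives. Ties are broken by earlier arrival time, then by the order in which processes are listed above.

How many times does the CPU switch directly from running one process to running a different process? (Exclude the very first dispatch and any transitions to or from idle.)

Timeline: | P1 0-2 | P2 2-4 | P5 4-6 | P4 6-9 | P0 9-15 | P3 15-21 | P6 21-29 |
Completion: P0=15  P1=2  P2=4  P3=21  P4=9  P5=6  P6=29
Turnaround (C−A): P0=15  P1=2  P2=4  P3=21  P4=9  P5=6  P6=29

6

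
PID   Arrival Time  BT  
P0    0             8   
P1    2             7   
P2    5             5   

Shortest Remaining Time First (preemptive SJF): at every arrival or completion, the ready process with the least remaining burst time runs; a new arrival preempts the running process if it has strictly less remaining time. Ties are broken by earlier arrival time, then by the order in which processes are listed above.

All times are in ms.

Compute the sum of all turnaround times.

34

Gantt: | P0 0-8 | P2 8-13 | P1 13-20 |
Completion: P0=8  P1=20  P2=13
Turnaround = completion − arrival: P0=8, P1=18, P2=8
Total turnaround = 8 + 18 + 8 = 34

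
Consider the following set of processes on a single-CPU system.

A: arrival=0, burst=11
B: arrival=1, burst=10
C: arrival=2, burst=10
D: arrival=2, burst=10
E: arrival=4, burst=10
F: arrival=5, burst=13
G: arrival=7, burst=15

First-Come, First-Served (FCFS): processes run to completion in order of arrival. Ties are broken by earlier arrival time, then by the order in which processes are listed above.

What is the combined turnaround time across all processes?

277

Timeline: | A 0-11 | B 11-21 | C 21-31 | D 31-41 | E 41-51 | F 51-64 | G 64-79 |
Completion: A=11  B=21  C=31  D=41  E=51  F=64  G=79
Turnaround (C−A): A=11  B=20  C=29  D=39  E=47  F=59  G=72
Turnaround = completion − arrival: A=11, B=20, C=29, D=39, E=47, F=59, G=72
Total turnaround = 11 + 20 + 29 + 39 + 47 + 59 + 72 = 277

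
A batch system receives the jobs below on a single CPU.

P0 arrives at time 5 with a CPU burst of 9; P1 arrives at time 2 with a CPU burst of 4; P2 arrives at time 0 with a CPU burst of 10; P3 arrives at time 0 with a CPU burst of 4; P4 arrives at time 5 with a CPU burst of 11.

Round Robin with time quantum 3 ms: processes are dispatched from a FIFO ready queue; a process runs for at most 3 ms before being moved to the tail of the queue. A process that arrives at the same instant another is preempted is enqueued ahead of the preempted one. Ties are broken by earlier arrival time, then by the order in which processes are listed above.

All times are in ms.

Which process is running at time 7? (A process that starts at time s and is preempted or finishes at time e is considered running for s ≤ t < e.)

P1

Schedule: | P2 0-3 | P3 3-6 | P1 6-9 | P2 9-12 | P0 12-15 | P4 15-18 | P3 18-19 | P1 19-20 | P2 20-23 | P0 23-26 | P4 26-29 | P2 29-30 | P0 30-33 | P4 33-38 |
Completion: P0=33  P1=20  P2=30  P3=19  P4=38
Turnaround (C−A): P0=28  P1=18  P2=30  P3=19  P4=33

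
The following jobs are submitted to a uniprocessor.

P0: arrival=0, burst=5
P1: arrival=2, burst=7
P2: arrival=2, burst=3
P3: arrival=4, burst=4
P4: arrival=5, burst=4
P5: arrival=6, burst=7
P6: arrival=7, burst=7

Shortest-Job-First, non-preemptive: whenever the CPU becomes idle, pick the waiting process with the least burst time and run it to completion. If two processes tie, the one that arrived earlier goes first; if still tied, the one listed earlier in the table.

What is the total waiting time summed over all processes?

Timeline: | P0 0-5 | P2 5-8 | P3 8-12 | P4 12-16 | P1 16-23 | P5 23-30 | P6 30-37 |
Completion: P0=5  P1=23  P2=8  P3=12  P4=16  P5=30  P6=37
Turnaround (C−A): P0=5  P1=21  P2=6  P3=8  P4=11  P5=24  P6=30
Waiting = turnaround − burst: P0=0, P1=14, P2=3, P3=4, P4=7, P5=17, P6=23
Total waiting = 0 + 14 + 3 + 4 + 7 + 17 + 23 = 68

68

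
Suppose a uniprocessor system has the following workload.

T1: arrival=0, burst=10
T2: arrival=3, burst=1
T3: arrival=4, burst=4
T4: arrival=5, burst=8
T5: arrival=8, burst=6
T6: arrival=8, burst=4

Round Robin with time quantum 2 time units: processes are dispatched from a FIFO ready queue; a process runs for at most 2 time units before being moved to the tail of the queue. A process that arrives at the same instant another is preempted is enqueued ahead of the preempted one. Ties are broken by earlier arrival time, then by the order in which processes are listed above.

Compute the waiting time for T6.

13

Timeline: | T1 0-4 | T2 4-5 | T3 5-7 | T1 7-9 | T4 9-11 | T3 11-13 | T5 13-15 | T6 15-17 | T1 17-19 | T4 19-21 | T5 21-23 | T6 23-25 | T1 25-27 | T4 27-29 | T5 29-31 | T4 31-33 |
Completion: T1=27  T2=5  T3=13  T4=33  T5=31  T6=25
Turnaround (C−A): T1=27  T2=2  T3=9  T4=28  T5=23  T6=17
Waiting(T6) = turnaround − burst = 17 − 4 = 13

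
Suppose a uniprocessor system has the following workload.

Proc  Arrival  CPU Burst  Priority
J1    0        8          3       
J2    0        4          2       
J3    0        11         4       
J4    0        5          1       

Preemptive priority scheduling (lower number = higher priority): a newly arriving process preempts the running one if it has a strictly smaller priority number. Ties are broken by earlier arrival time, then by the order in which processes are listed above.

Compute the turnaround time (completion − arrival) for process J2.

9

Schedule: | J4 0-5 | J2 5-9 | J1 9-17 | J3 17-28 |
Completion: J1=17  J2=9  J3=28  J4=5
Turnaround(J2) = completion − arrival = 9 − 0 = 9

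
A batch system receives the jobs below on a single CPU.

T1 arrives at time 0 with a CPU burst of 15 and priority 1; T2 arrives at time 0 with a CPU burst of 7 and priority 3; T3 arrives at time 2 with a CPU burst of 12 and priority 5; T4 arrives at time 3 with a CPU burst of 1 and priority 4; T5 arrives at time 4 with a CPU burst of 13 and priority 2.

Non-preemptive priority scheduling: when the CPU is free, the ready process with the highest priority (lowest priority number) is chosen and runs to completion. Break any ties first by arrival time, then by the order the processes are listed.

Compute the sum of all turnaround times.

153

Gantt: | T1 0-15 | T5 15-28 | T2 28-35 | T4 35-36 | T3 36-48 |
Completion: T1=15  T2=35  T3=48  T4=36  T5=28
Turnaround (C−A): T1=15  T2=35  T3=46  T4=33  T5=24
Turnaround = completion − arrival: T1=15, T2=35, T3=46, T4=33, T5=24
Total turnaround = 15 + 35 + 46 + 33 + 24 = 153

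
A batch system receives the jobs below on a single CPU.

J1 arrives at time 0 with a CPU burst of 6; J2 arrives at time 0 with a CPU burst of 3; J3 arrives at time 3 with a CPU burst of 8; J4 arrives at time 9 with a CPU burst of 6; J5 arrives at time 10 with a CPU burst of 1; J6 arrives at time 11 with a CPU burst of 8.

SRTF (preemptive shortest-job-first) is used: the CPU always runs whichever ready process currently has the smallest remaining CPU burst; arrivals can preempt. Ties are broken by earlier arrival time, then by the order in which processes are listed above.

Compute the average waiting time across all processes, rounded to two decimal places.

Timeline: | J2 0-3 | J1 3-9 | J4 9-10 | J5 10-11 | J4 11-16 | J3 16-24 | J6 24-32 |
Completion: J1=9  J2=3  J3=24  J4=16  J5=11  J6=32
Turnaround (C−A): J1=9  J2=3  J3=21  J4=7  J5=1  J6=21
Waiting times: J1=3, J2=0, J3=13, J4=1, J5=0, J6=13
Average waiting = (3+0+13+1+0+13) / 6 = 30/6 = 5.00

5.00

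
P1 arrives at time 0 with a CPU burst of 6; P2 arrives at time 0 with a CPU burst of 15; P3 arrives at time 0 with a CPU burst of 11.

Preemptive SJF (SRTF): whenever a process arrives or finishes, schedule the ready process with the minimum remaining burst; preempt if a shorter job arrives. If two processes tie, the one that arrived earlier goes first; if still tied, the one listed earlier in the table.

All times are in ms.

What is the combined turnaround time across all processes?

Schedule: | P1 0-6 | P3 6-17 | P2 17-32 |
Completion: P1=6  P2=32  P3=17
Turnaround (C−A): P1=6  P2=32  P3=17
Turnaround = completion − arrival: P1=6, P2=32, P3=17
Total turnaround = 6 + 32 + 17 = 55

55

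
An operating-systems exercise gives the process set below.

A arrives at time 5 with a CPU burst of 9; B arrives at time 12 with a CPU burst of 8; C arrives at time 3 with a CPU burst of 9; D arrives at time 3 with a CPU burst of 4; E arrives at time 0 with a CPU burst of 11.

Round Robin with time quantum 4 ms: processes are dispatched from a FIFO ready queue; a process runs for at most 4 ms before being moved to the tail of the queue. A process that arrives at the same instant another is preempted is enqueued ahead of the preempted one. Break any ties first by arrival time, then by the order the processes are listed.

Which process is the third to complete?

C

Schedule: | E 0-4 | C 4-8 | D 8-12 | E 12-16 | A 16-20 | C 20-24 | B 24-28 | E 28-31 | A 31-35 | C 35-36 | B 36-40 | A 40-41 |
Completion: A=41  B=40  C=36  D=12  E=31
Turnaround (C−A): A=36  B=28  C=33  D=9  E=31
Finish order: D → E → C → B → A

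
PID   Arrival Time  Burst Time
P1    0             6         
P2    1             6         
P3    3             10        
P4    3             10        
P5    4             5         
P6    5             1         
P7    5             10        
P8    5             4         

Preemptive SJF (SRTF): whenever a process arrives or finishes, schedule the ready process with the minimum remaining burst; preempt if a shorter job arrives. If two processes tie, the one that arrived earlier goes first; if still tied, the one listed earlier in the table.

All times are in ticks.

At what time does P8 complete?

11

Schedule: | P1 0-6 | P6 6-7 | P8 7-11 | P5 11-16 | P2 16-22 | P3 22-32 | P4 32-42 | P7 42-52 |
Completion: P1=6  P2=22  P3=32  P4=42  P5=16  P6=7  P7=52  P8=11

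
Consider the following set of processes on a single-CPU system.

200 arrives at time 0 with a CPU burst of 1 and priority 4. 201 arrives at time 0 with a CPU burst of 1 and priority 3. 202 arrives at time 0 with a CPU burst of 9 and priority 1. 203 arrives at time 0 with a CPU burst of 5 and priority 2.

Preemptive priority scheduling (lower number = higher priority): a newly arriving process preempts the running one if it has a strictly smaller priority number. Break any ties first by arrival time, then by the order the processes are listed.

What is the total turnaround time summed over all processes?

Gantt: | 202 0-9 | 203 9-14 | 201 14-15 | 200 15-16 |
Completion: 200=16  201=15  202=9  203=14
Turnaround (C−A): 200=16  201=15  202=9  203=14
Turnaround = completion − arrival: 200=16, 201=15, 202=9, 203=14
Total turnaround = 16 + 15 + 9 + 14 = 54

54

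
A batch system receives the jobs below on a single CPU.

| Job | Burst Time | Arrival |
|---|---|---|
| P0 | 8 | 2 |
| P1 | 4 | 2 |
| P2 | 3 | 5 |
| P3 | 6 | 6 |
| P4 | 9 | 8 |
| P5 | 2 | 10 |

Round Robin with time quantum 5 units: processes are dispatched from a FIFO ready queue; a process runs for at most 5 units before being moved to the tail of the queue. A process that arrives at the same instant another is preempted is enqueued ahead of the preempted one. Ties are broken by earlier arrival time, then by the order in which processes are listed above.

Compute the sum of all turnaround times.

107

Schedule: | idle 0-2 | P0 2-7 | P1 7-11 | P2 11-14 | P3 14-19 | P0 19-22 | P4 22-27 | P5 27-29 | P3 29-30 | P4 30-34 |
Completion: P0=22  P1=11  P2=14  P3=30  P4=34  P5=29
Turnaround (C−A): P0=20  P1=9  P2=9  P3=24  P4=26  P5=19
Turnaround = completion − arrival: P0=20, P1=9, P2=9, P3=24, P4=26, P5=19
Total turnaround = 20 + 9 + 9 + 24 + 26 + 19 = 107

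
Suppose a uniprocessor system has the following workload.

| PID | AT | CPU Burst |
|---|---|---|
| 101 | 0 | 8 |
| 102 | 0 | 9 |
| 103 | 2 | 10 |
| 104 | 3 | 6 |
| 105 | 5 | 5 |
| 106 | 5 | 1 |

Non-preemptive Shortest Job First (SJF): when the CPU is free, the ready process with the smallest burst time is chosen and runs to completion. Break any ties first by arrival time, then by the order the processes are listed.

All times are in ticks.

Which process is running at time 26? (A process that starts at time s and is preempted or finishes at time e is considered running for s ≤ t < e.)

102

Gantt: | 101 0-8 | 106 8-9 | 105 9-14 | 104 14-20 | 102 20-29 | 103 29-39 |
Completion: 101=8  102=29  103=39  104=20  105=14  106=9
Turnaround (C−A): 101=8  102=29  103=37  104=17  105=9  106=4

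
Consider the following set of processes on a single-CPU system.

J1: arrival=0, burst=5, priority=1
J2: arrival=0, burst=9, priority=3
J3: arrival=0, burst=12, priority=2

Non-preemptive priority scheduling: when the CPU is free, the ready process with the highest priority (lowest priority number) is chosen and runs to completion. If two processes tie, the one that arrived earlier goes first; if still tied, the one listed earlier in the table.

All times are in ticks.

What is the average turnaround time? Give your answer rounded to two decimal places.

Gantt: | J1 0-5 | J3 5-17 | J2 17-26 |
Completion: J1=5  J2=26  J3=17
Turnaround times: J1=5, J2=26, J3=17
Average turnaround = (5+26+17) / 3 = 48/3 = 16.00

16.00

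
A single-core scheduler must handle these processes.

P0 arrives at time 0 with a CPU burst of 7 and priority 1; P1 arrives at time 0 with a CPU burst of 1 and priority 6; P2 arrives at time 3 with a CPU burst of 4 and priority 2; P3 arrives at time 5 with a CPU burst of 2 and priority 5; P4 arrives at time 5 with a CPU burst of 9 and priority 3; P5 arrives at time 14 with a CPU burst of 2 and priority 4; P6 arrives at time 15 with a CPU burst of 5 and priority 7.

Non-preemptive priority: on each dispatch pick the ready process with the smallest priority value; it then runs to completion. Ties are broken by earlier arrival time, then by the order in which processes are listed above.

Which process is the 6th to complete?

Gantt: | P0 0-7 | P2 7-11 | P4 11-20 | P5 20-22 | P3 22-24 | P1 24-25 | P6 25-30 |
Completion: P0=7  P1=25  P2=11  P3=24  P4=20  P5=22  P6=30
Finish order: P0 → P2 → P4 → P5 → P3 → P1 → P6

P1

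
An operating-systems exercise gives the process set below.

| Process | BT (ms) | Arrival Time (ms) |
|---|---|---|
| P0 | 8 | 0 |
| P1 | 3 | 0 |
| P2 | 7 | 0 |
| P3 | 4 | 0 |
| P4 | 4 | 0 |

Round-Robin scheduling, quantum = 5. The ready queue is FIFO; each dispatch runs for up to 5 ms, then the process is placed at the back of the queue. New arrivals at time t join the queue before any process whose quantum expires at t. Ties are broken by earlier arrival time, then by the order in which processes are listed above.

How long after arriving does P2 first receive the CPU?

Gantt: | P0 0-5 | P1 5-8 | P2 8-13 | P3 13-17 | P4 17-21 | P0 21-24 | P2 24-26 |
Completion: P0=24  P1=8  P2=26  P3=17  P4=21
Turnaround (C−A): P0=24  P1=8  P2=26  P3=17  P4=21
Response(P2) = first start − arrival = 8 − 0 = 8

8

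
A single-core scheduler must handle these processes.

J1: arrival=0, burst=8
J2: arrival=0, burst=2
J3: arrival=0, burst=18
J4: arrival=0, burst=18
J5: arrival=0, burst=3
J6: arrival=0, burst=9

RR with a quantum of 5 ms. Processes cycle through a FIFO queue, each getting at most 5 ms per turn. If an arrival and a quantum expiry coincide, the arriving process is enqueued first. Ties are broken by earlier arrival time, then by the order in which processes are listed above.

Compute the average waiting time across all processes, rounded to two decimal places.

Gantt: | J1 0-5 | J2 5-7 | J3 7-12 | J4 12-17 | J5 17-20 | J6 20-25 | J1 25-28 | J3 28-33 | J4 33-38 | J6 38-42 | J3 42-47 | J4 47-52 | J3 52-55 | J4 55-58 |
Completion: J1=28  J2=7  J3=55  J4=58  J5=20  J6=42
Turnaround (C−A): J1=28  J2=7  J3=55  J4=58  J5=20  J6=42
Waiting times: J1=20, J2=5, J3=37, J4=40, J5=17, J6=33
Average waiting = (20+5+37+40+17+33) / 6 = 152/6 = 25.33

25.33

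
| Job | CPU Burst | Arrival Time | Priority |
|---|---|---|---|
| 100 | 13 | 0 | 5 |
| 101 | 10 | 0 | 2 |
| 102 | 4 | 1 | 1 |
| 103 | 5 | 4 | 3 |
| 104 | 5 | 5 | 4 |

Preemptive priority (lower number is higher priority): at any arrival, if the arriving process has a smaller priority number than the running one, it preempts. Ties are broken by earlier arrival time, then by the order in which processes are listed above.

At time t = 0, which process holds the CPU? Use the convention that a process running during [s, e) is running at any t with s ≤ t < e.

101

Timeline: | 101 0-1 | 102 1-5 | 101 5-14 | 103 14-19 | 104 19-24 | 100 24-37 |
Completion: 100=37  101=14  102=5  103=19  104=24
Turnaround (C−A): 100=37  101=14  102=4  103=15  104=19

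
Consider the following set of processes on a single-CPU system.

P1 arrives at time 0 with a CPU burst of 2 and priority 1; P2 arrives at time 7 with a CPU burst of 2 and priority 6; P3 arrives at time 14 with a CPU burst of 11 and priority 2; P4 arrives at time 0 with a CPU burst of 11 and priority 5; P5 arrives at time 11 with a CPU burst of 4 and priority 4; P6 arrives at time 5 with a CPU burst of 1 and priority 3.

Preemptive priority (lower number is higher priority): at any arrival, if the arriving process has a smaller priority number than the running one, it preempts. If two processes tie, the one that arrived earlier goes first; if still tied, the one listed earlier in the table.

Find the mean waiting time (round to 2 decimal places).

8.50

Timeline: | P1 0-2 | P4 2-5 | P6 5-6 | P4 6-11 | P5 11-14 | P3 14-25 | P5 25-26 | P4 26-29 | P2 29-31 |
Completion: P1=2  P2=31  P3=25  P4=29  P5=26  P6=6
Turnaround (C−A): P1=2  P2=24  P3=11  P4=29  P5=15  P6=1
Waiting times: P1=0, P2=22, P3=0, P4=18, P5=11, P6=0
Average waiting = (0+22+0+18+11+0) / 6 = 51/6 = 8.50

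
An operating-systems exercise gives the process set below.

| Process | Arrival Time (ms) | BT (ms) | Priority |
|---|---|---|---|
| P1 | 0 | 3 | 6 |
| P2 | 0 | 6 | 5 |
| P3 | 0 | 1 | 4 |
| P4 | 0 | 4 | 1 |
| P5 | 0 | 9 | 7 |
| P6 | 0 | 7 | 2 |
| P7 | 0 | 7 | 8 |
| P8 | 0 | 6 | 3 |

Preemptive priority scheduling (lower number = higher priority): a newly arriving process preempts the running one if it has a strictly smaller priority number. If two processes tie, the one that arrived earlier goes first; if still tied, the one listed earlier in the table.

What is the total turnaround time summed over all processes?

Gantt: | P4 0-4 | P6 4-11 | P8 11-17 | P3 17-18 | P2 18-24 | P1 24-27 | P5 27-36 | P7 36-43 |
Completion: P1=27  P2=24  P3=18  P4=4  P5=36  P6=11  P7=43  P8=17
Turnaround = completion − arrival: P1=27, P2=24, P3=18, P4=4, P5=36, P6=11, P7=43, P8=17
Total turnaround = 27 + 24 + 18 + 4 + 36 + 11 + 43 + 17 = 180

180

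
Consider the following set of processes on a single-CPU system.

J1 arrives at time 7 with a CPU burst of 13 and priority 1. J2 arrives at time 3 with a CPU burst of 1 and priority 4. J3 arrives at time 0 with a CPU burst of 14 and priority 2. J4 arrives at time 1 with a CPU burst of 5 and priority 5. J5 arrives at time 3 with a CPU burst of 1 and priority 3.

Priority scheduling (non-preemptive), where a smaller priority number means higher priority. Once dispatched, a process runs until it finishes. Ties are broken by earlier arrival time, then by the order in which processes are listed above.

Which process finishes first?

J3

Schedule: | J3 0-14 | J1 14-27 | J5 27-28 | J2 28-29 | J4 29-34 |
Completion: J1=27  J2=29  J3=14  J4=34  J5=28
Turnaround (C−A): J1=20  J2=26  J3=14  J4=33  J5=25
Finish order: J3 → J1 → J5 → J2 → J4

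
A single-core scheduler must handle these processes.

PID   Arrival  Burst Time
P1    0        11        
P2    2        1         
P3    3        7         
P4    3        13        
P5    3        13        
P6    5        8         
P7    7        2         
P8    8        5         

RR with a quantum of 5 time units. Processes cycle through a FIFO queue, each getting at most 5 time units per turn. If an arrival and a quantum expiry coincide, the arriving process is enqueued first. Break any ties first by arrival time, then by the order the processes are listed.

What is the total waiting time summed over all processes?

250

Timeline: | P1 0-5 | P2 5-6 | P3 6-11 | P4 11-16 | P5 16-21 | P6 21-26 | P1 26-31 | P7 31-33 | P8 33-38 | P3 38-40 | P4 40-45 | P5 45-50 | P6 50-53 | P1 53-54 | P4 54-57 | P5 57-60 |
Completion: P1=54  P2=6  P3=40  P4=57  P5=60  P6=53  P7=33  P8=38
Waiting = turnaround − burst: P1=43, P2=3, P3=30, P4=41, P5=44, P6=40, P7=24, P8=25
Total waiting = 43 + 3 + 30 + 41 + 44 + 40 + 24 + 25 = 250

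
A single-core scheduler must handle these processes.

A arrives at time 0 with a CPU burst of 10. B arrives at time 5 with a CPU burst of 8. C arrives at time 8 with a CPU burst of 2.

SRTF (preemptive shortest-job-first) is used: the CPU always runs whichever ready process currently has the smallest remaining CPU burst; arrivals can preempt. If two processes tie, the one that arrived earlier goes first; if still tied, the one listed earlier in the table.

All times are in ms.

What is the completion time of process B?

Schedule: | A 0-10 | C 10-12 | B 12-20 |
Completion: A=10  B=20  C=12

20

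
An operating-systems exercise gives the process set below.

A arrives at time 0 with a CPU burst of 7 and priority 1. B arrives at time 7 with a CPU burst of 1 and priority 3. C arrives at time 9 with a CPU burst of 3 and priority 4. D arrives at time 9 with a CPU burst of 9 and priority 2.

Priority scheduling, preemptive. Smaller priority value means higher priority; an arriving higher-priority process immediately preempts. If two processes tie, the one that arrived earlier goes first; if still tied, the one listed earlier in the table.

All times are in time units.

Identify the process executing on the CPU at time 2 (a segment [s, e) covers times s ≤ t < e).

A

Timeline: | A 0-7 | B 7-8 | idle 8-9 | D 9-18 | C 18-21 |
Completion: A=7  B=8  C=21  D=18
Turnaround (C−A): A=7  B=1  C=12  D=9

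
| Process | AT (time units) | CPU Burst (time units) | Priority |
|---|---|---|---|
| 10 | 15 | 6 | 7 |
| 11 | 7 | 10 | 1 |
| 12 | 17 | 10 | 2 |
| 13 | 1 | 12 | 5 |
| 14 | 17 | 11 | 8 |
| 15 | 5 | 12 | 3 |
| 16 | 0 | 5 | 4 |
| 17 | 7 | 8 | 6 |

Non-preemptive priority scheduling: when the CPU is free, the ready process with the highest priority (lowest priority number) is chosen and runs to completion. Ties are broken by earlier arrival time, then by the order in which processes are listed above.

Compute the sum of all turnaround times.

260

Schedule: | 16 0-5 | 15 5-17 | 11 17-27 | 12 27-37 | 13 37-49 | 17 49-57 | 10 57-63 | 14 63-74 |
Completion: 10=63  11=27  12=37  13=49  14=74  15=17  16=5  17=57
Turnaround (C−A): 10=48  11=20  12=20  13=48  14=57  15=12  16=5  17=50
Turnaround = completion − arrival: 10=48, 11=20, 12=20, 13=48, 14=57, 15=12, 16=5, 17=50
Total turnaround = 48 + 20 + 20 + 48 + 57 + 12 + 5 + 50 = 260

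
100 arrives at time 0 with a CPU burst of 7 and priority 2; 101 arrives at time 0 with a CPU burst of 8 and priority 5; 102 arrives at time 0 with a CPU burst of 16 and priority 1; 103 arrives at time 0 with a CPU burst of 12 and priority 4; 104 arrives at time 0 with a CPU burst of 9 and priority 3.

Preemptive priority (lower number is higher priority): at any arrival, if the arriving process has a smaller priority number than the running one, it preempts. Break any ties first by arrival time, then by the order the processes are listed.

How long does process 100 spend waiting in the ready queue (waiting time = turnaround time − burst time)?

16

Schedule: | 102 0-16 | 100 16-23 | 104 23-32 | 103 32-44 | 101 44-52 |
Completion: 100=23  101=52  102=16  103=44  104=32
Turnaround (C−A): 100=23  101=52  102=16  103=44  104=32
Waiting(100) = turnaround − burst = 23 − 7 = 16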